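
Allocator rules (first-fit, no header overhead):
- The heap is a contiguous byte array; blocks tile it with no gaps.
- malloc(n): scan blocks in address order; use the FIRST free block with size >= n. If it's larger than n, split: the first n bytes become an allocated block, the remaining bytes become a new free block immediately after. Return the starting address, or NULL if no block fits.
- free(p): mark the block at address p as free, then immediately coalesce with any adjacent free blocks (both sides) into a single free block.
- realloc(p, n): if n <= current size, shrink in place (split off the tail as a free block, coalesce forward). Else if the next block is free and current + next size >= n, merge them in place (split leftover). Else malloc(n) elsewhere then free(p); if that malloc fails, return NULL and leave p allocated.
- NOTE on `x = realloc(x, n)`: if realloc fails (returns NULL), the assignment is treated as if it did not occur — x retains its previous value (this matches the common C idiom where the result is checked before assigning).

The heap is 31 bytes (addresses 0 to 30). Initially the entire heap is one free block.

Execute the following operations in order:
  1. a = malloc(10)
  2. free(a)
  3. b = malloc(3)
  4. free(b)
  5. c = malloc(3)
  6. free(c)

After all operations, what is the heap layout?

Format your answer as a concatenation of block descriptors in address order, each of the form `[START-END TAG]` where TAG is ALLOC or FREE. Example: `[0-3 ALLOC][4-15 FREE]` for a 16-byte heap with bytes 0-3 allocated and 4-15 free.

Answer: [0-30 FREE]

Derivation:
Op 1: a = malloc(10) -> a = 0; heap: [0-9 ALLOC][10-30 FREE]
Op 2: free(a) -> (freed a); heap: [0-30 FREE]
Op 3: b = malloc(3) -> b = 0; heap: [0-2 ALLOC][3-30 FREE]
Op 4: free(b) -> (freed b); heap: [0-30 FREE]
Op 5: c = malloc(3) -> c = 0; heap: [0-2 ALLOC][3-30 FREE]
Op 6: free(c) -> (freed c); heap: [0-30 FREE]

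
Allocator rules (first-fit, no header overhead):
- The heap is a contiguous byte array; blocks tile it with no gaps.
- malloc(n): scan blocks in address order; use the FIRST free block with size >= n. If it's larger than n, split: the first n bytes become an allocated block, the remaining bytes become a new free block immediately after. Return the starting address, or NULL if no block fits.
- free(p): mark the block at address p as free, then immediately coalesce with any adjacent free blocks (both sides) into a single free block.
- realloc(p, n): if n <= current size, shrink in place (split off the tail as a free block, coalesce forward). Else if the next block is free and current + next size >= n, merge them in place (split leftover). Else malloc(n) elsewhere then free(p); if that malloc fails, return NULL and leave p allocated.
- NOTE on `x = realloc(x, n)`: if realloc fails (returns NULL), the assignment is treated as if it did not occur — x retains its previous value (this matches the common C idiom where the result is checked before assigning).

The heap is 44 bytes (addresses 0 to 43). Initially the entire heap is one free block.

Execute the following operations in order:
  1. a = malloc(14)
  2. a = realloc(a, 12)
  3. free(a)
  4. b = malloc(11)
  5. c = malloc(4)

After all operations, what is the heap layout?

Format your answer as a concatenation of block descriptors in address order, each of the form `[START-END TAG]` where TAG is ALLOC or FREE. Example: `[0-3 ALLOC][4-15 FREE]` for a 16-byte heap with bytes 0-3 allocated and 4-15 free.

Op 1: a = malloc(14) -> a = 0; heap: [0-13 ALLOC][14-43 FREE]
Op 2: a = realloc(a, 12) -> a = 0; heap: [0-11 ALLOC][12-43 FREE]
Op 3: free(a) -> (freed a); heap: [0-43 FREE]
Op 4: b = malloc(11) -> b = 0; heap: [0-10 ALLOC][11-43 FREE]
Op 5: c = malloc(4) -> c = 11; heap: [0-10 ALLOC][11-14 ALLOC][15-43 FREE]

Answer: [0-10 ALLOC][11-14 ALLOC][15-43 FREE]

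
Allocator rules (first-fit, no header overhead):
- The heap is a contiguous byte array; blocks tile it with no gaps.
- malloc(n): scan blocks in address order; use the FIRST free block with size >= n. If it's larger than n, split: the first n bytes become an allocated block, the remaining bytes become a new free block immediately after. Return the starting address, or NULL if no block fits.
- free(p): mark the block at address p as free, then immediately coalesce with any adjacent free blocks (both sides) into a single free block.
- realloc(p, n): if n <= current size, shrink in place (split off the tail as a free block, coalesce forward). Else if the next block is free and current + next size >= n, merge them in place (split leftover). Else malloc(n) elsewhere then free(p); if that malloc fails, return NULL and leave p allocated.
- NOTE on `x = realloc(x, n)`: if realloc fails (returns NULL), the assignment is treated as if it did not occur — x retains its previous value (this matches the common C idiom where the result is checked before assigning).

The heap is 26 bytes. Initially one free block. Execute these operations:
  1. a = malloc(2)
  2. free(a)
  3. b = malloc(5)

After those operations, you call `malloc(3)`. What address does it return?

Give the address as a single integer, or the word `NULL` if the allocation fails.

Answer: 5

Derivation:
Op 1: a = malloc(2) -> a = 0; heap: [0-1 ALLOC][2-25 FREE]
Op 2: free(a) -> (freed a); heap: [0-25 FREE]
Op 3: b = malloc(5) -> b = 0; heap: [0-4 ALLOC][5-25 FREE]
malloc(3): first-fit scan over [0-4 ALLOC][5-25 FREE] -> 5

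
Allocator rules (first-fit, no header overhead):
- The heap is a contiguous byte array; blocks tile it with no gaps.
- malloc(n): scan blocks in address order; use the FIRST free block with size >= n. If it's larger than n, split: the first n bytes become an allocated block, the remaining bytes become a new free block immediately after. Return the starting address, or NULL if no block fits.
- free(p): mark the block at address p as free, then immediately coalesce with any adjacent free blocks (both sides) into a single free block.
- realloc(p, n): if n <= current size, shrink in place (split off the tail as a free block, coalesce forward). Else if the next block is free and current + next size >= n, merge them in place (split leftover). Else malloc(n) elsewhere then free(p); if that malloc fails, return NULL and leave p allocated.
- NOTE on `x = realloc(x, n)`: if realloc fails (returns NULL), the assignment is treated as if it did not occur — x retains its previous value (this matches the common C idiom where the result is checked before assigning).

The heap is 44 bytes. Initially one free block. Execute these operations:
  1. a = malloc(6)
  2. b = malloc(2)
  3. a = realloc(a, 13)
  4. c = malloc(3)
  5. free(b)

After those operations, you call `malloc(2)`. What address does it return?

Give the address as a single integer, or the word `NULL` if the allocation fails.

Answer: 3

Derivation:
Op 1: a = malloc(6) -> a = 0; heap: [0-5 ALLOC][6-43 FREE]
Op 2: b = malloc(2) -> b = 6; heap: [0-5 ALLOC][6-7 ALLOC][8-43 FREE]
Op 3: a = realloc(a, 13) -> a = 8; heap: [0-5 FREE][6-7 ALLOC][8-20 ALLOC][21-43 FREE]
Op 4: c = malloc(3) -> c = 0; heap: [0-2 ALLOC][3-5 FREE][6-7 ALLOC][8-20 ALLOC][21-43 FREE]
Op 5: free(b) -> (freed b); heap: [0-2 ALLOC][3-7 FREE][8-20 ALLOC][21-43 FREE]
malloc(2): first-fit scan over [0-2 ALLOC][3-7 FREE][8-20 ALLOC][21-43 FREE] -> 3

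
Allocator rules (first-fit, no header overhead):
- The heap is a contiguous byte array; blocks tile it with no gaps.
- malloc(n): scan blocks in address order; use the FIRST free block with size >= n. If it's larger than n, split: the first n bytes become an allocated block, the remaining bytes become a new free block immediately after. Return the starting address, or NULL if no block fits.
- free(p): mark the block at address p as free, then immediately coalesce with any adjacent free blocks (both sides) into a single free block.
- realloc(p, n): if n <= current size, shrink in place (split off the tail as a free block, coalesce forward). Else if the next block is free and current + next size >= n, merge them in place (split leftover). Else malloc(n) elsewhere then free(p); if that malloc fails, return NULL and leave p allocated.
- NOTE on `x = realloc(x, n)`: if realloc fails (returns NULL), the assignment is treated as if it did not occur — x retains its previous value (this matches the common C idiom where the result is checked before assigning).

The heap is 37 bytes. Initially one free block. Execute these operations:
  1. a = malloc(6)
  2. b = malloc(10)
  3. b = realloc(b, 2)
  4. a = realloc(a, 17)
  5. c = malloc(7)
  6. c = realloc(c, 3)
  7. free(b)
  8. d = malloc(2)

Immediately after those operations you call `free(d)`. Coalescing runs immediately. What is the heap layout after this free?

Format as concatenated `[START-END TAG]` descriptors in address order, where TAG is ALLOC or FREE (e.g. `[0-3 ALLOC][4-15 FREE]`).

Op 1: a = malloc(6) -> a = 0; heap: [0-5 ALLOC][6-36 FREE]
Op 2: b = malloc(10) -> b = 6; heap: [0-5 ALLOC][6-15 ALLOC][16-36 FREE]
Op 3: b = realloc(b, 2) -> b = 6; heap: [0-5 ALLOC][6-7 ALLOC][8-36 FREE]
Op 4: a = realloc(a, 17) -> a = 8; heap: [0-5 FREE][6-7 ALLOC][8-24 ALLOC][25-36 FREE]
Op 5: c = malloc(7) -> c = 25; heap: [0-5 FREE][6-7 ALLOC][8-24 ALLOC][25-31 ALLOC][32-36 FREE]
Op 6: c = realloc(c, 3) -> c = 25; heap: [0-5 FREE][6-7 ALLOC][8-24 ALLOC][25-27 ALLOC][28-36 FREE]
Op 7: free(b) -> (freed b); heap: [0-7 FREE][8-24 ALLOC][25-27 ALLOC][28-36 FREE]
Op 8: d = malloc(2) -> d = 0; heap: [0-1 ALLOC][2-7 FREE][8-24 ALLOC][25-27 ALLOC][28-36 FREE]
free(d): d = 0 -> block [0-1 ALLOC]; mark free, coalesce with adjacent free neighbors -> [0-7 FREE][8-24 ALLOC][25-27 ALLOC][28-36 FREE]

Answer: [0-7 FREE][8-24 ALLOC][25-27 ALLOC][28-36 FREE]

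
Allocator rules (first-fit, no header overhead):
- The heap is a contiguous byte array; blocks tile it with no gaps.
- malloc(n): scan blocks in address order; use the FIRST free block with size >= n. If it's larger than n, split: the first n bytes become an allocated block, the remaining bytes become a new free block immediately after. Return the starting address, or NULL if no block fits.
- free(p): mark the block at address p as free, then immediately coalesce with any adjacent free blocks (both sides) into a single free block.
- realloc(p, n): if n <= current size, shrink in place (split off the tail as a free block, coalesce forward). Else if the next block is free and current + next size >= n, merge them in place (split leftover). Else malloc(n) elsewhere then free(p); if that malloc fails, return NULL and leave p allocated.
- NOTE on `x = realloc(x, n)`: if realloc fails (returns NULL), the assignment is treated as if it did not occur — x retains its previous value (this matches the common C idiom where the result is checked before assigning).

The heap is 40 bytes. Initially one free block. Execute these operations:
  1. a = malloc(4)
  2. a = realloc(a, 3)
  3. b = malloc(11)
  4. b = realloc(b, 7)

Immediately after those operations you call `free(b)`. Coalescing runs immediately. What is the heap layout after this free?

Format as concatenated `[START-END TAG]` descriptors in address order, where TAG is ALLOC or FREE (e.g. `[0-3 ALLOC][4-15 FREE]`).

Op 1: a = malloc(4) -> a = 0; heap: [0-3 ALLOC][4-39 FREE]
Op 2: a = realloc(a, 3) -> a = 0; heap: [0-2 ALLOC][3-39 FREE]
Op 3: b = malloc(11) -> b = 3; heap: [0-2 ALLOC][3-13 ALLOC][14-39 FREE]
Op 4: b = realloc(b, 7) -> b = 3; heap: [0-2 ALLOC][3-9 ALLOC][10-39 FREE]
free(b): b = 3 -> block [3-9 ALLOC]; mark free, coalesce with adjacent free neighbors -> [0-2 ALLOC][3-39 FREE]

Answer: [0-2 ALLOC][3-39 FREE]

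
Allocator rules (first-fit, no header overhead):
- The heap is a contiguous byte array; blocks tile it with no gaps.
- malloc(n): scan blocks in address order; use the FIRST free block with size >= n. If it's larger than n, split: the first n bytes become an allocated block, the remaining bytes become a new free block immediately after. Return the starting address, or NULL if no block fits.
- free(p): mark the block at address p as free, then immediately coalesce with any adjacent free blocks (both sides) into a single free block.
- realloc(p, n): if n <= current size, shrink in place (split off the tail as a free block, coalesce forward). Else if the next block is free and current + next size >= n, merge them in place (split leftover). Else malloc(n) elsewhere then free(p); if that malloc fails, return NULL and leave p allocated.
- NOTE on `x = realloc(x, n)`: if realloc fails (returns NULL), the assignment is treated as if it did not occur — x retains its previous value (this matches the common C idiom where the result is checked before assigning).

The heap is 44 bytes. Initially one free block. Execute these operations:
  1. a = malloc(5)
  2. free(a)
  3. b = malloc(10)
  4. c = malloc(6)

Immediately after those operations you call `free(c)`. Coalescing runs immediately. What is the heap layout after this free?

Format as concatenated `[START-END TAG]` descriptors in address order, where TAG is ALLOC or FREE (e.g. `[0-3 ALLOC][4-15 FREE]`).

Op 1: a = malloc(5) -> a = 0; heap: [0-4 ALLOC][5-43 FREE]
Op 2: free(a) -> (freed a); heap: [0-43 FREE]
Op 3: b = malloc(10) -> b = 0; heap: [0-9 ALLOC][10-43 FREE]
Op 4: c = malloc(6) -> c = 10; heap: [0-9 ALLOC][10-15 ALLOC][16-43 FREE]
free(c): c = 10 -> block [10-15 ALLOC]; mark free, coalesce with adjacent free neighbors -> [0-9 ALLOC][10-43 FREE]

Answer: [0-9 ALLOC][10-43 FREE]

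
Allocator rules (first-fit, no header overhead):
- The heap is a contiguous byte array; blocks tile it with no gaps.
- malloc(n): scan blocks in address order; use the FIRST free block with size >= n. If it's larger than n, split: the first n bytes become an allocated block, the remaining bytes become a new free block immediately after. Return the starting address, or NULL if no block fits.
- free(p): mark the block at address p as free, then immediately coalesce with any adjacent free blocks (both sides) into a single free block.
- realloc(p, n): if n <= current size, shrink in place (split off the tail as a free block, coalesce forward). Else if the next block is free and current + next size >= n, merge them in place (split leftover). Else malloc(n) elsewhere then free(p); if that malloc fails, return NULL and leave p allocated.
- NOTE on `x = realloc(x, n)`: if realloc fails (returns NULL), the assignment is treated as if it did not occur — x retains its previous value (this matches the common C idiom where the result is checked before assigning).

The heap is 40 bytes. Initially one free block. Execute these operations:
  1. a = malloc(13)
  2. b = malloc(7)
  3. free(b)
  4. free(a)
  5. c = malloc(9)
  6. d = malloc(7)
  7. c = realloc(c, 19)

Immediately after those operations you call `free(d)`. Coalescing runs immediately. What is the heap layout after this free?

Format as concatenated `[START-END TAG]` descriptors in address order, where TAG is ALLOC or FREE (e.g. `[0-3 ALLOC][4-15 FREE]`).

Answer: [0-15 FREE][16-34 ALLOC][35-39 FREE]

Derivation:
Op 1: a = malloc(13) -> a = 0; heap: [0-12 ALLOC][13-39 FREE]
Op 2: b = malloc(7) -> b = 13; heap: [0-12 ALLOC][13-19 ALLOC][20-39 FREE]
Op 3: free(b) -> (freed b); heap: [0-12 ALLOC][13-39 FREE]
Op 4: free(a) -> (freed a); heap: [0-39 FREE]
Op 5: c = malloc(9) -> c = 0; heap: [0-8 ALLOC][9-39 FREE]
Op 6: d = malloc(7) -> d = 9; heap: [0-8 ALLOC][9-15 ALLOC][16-39 FREE]
Op 7: c = realloc(c, 19) -> c = 16; heap: [0-8 FREE][9-15 ALLOC][16-34 ALLOC][35-39 FREE]
free(d): d = 9 -> block [9-15 ALLOC]; mark free, coalesce with adjacent free neighbors -> [0-15 FREE][16-34 ALLOC][35-39 FREE]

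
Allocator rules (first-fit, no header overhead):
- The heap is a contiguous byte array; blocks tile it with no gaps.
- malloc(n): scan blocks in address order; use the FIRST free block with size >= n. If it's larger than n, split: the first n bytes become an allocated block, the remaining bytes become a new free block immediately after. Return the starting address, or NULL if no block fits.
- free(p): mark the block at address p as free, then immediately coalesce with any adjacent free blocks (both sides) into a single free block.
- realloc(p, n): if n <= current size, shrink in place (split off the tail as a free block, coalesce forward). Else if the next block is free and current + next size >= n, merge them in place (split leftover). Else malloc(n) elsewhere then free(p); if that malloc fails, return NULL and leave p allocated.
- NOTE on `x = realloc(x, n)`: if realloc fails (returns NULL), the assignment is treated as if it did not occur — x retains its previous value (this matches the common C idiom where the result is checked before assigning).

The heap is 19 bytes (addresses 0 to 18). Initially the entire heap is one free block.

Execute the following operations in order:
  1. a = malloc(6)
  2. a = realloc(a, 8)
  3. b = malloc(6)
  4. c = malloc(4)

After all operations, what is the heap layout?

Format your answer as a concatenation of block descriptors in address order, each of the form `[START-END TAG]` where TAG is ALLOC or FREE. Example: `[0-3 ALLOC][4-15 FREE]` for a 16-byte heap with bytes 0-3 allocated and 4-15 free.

Op 1: a = malloc(6) -> a = 0; heap: [0-5 ALLOC][6-18 FREE]
Op 2: a = realloc(a, 8) -> a = 0; heap: [0-7 ALLOC][8-18 FREE]
Op 3: b = malloc(6) -> b = 8; heap: [0-7 ALLOC][8-13 ALLOC][14-18 FREE]
Op 4: c = malloc(4) -> c = 14; heap: [0-7 ALLOC][8-13 ALLOC][14-17 ALLOC][18-18 FREE]

Answer: [0-7 ALLOC][8-13 ALLOC][14-17 ALLOC][18-18 FREE]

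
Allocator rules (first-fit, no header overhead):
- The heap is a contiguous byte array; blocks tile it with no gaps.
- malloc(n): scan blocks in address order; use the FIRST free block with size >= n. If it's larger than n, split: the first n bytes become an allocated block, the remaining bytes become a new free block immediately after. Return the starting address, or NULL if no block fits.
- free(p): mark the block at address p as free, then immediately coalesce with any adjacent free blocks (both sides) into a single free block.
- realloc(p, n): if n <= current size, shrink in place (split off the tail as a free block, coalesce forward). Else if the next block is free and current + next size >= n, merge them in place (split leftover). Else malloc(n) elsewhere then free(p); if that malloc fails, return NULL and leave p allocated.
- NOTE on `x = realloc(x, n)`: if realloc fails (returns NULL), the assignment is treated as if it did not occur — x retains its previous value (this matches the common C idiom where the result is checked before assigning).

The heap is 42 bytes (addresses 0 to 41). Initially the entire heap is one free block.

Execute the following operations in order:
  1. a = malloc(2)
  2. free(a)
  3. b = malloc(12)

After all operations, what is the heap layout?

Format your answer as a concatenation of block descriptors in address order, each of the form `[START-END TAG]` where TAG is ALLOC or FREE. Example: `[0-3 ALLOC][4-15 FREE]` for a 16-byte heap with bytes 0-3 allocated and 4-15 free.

Answer: [0-11 ALLOC][12-41 FREE]

Derivation:
Op 1: a = malloc(2) -> a = 0; heap: [0-1 ALLOC][2-41 FREE]
Op 2: free(a) -> (freed a); heap: [0-41 FREE]
Op 3: b = malloc(12) -> b = 0; heap: [0-11 ALLOC][12-41 FREE]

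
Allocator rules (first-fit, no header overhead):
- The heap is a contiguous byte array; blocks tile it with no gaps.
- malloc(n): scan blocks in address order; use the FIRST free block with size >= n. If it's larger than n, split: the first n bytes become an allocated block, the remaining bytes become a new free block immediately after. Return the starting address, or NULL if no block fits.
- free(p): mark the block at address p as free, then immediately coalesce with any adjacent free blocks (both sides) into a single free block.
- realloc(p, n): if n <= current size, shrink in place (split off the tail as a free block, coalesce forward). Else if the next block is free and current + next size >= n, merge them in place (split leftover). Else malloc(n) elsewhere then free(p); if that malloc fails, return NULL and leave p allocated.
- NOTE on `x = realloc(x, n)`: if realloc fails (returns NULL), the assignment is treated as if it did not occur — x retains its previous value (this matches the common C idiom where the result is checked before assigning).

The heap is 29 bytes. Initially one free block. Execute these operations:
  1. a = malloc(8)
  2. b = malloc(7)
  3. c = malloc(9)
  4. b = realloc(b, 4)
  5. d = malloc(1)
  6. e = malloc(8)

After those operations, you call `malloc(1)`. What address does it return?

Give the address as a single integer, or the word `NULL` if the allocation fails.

Op 1: a = malloc(8) -> a = 0; heap: [0-7 ALLOC][8-28 FREE]
Op 2: b = malloc(7) -> b = 8; heap: [0-7 ALLOC][8-14 ALLOC][15-28 FREE]
Op 3: c = malloc(9) -> c = 15; heap: [0-7 ALLOC][8-14 ALLOC][15-23 ALLOC][24-28 FREE]
Op 4: b = realloc(b, 4) -> b = 8; heap: [0-7 ALLOC][8-11 ALLOC][12-14 FREE][15-23 ALLOC][24-28 FREE]
Op 5: d = malloc(1) -> d = 12; heap: [0-7 ALLOC][8-11 ALLOC][12-12 ALLOC][13-14 FREE][15-23 ALLOC][24-28 FREE]
Op 6: e = malloc(8) -> e = NULL; heap: [0-7 ALLOC][8-11 ALLOC][12-12 ALLOC][13-14 FREE][15-23 ALLOC][24-28 FREE]
malloc(1): first-fit scan over [0-7 ALLOC][8-11 ALLOC][12-12 ALLOC][13-14 FREE][15-23 ALLOC][24-28 FREE] -> 13

Answer: 13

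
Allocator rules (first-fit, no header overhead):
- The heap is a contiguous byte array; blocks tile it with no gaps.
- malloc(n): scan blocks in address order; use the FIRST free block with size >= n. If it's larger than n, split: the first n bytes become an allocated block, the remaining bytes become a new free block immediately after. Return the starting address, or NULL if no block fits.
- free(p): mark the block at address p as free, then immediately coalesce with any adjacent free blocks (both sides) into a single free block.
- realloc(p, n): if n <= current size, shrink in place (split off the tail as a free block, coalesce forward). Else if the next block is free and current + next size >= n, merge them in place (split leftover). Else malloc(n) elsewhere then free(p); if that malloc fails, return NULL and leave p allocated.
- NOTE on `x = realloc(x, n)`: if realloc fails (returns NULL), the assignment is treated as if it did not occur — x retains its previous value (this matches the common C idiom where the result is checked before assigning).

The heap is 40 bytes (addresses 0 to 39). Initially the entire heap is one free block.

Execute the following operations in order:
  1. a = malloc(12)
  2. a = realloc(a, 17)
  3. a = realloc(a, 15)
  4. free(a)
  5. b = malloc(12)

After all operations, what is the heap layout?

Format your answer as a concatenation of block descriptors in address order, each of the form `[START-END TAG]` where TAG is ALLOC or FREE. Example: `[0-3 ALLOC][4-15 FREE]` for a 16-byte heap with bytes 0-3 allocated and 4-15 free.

Answer: [0-11 ALLOC][12-39 FREE]

Derivation:
Op 1: a = malloc(12) -> a = 0; heap: [0-11 ALLOC][12-39 FREE]
Op 2: a = realloc(a, 17) -> a = 0; heap: [0-16 ALLOC][17-39 FREE]
Op 3: a = realloc(a, 15) -> a = 0; heap: [0-14 ALLOC][15-39 FREE]
Op 4: free(a) -> (freed a); heap: [0-39 FREE]
Op 5: b = malloc(12) -> b = 0; heap: [0-11 ALLOC][12-39 FREE]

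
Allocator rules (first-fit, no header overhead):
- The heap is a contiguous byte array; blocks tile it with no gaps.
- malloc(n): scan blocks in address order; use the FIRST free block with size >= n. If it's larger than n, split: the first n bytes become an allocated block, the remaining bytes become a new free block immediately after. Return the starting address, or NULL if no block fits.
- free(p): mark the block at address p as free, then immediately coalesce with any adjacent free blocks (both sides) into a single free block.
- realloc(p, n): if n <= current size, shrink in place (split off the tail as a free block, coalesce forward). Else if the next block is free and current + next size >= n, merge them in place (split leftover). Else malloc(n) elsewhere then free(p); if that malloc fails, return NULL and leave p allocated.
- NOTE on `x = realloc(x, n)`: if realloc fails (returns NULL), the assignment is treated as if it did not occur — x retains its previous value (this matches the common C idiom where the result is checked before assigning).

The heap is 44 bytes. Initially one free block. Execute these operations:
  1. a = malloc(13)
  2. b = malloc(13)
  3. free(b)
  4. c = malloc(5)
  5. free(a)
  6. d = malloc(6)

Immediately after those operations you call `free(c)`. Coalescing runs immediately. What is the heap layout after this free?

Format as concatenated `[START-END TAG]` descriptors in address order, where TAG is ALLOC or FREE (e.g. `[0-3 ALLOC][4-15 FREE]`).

Op 1: a = malloc(13) -> a = 0; heap: [0-12 ALLOC][13-43 FREE]
Op 2: b = malloc(13) -> b = 13; heap: [0-12 ALLOC][13-25 ALLOC][26-43 FREE]
Op 3: free(b) -> (freed b); heap: [0-12 ALLOC][13-43 FREE]
Op 4: c = malloc(5) -> c = 13; heap: [0-12 ALLOC][13-17 ALLOC][18-43 FREE]
Op 5: free(a) -> (freed a); heap: [0-12 FREE][13-17 ALLOC][18-43 FREE]
Op 6: d = malloc(6) -> d = 0; heap: [0-5 ALLOC][6-12 FREE][13-17 ALLOC][18-43 FREE]
free(c): c = 13 -> block [13-17 ALLOC]; mark free, coalesce with adjacent free neighbors -> [0-5 ALLOC][6-43 FREE]

Answer: [0-5 ALLOC][6-43 FREE]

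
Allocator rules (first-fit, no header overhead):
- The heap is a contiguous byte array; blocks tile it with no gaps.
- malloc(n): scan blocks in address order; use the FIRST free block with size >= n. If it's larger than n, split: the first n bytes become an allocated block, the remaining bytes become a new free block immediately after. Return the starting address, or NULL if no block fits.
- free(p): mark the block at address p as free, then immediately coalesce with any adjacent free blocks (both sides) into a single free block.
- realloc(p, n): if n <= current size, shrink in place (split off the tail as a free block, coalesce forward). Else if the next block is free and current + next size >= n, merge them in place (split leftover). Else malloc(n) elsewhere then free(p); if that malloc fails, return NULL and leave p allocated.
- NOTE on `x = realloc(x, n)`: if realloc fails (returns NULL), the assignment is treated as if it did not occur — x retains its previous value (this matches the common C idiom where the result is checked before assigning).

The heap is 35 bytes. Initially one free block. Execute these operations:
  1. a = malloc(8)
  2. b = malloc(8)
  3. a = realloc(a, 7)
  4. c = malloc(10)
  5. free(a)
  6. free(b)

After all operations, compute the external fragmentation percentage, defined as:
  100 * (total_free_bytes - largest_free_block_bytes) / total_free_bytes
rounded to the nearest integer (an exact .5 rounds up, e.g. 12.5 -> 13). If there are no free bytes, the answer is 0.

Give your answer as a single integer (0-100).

Op 1: a = malloc(8) -> a = 0; heap: [0-7 ALLOC][8-34 FREE]
Op 2: b = malloc(8) -> b = 8; heap: [0-7 ALLOC][8-15 ALLOC][16-34 FREE]
Op 3: a = realloc(a, 7) -> a = 0; heap: [0-6 ALLOC][7-7 FREE][8-15 ALLOC][16-34 FREE]
Op 4: c = malloc(10) -> c = 16; heap: [0-6 ALLOC][7-7 FREE][8-15 ALLOC][16-25 ALLOC][26-34 FREE]
Op 5: free(a) -> (freed a); heap: [0-7 FREE][8-15 ALLOC][16-25 ALLOC][26-34 FREE]
Op 6: free(b) -> (freed b); heap: [0-15 FREE][16-25 ALLOC][26-34 FREE]
Free blocks: [16 9] total_free=25 largest=16 -> 100*(25-16)/25 = 900/25 = 36

Answer: 36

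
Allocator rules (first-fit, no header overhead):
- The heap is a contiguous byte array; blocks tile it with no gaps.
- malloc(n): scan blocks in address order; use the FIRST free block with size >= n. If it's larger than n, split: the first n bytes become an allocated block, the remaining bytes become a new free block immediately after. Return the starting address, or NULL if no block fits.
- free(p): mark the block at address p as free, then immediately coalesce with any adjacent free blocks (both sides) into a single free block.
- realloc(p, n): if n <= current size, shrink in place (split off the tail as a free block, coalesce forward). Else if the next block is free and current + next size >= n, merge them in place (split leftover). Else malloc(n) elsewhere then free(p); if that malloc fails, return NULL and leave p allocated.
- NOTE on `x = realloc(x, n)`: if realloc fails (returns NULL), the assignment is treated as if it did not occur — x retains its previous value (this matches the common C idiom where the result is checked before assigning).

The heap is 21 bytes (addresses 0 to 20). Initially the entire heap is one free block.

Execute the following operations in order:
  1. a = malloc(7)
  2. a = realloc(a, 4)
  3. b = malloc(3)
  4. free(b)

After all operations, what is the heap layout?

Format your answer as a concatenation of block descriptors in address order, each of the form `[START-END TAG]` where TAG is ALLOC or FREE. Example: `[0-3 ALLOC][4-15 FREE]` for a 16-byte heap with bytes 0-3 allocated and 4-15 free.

Op 1: a = malloc(7) -> a = 0; heap: [0-6 ALLOC][7-20 FREE]
Op 2: a = realloc(a, 4) -> a = 0; heap: [0-3 ALLOC][4-20 FREE]
Op 3: b = malloc(3) -> b = 4; heap: [0-3 ALLOC][4-6 ALLOC][7-20 FREE]
Op 4: free(b) -> (freed b); heap: [0-3 ALLOC][4-20 FREE]

Answer: [0-3 ALLOC][4-20 FREE]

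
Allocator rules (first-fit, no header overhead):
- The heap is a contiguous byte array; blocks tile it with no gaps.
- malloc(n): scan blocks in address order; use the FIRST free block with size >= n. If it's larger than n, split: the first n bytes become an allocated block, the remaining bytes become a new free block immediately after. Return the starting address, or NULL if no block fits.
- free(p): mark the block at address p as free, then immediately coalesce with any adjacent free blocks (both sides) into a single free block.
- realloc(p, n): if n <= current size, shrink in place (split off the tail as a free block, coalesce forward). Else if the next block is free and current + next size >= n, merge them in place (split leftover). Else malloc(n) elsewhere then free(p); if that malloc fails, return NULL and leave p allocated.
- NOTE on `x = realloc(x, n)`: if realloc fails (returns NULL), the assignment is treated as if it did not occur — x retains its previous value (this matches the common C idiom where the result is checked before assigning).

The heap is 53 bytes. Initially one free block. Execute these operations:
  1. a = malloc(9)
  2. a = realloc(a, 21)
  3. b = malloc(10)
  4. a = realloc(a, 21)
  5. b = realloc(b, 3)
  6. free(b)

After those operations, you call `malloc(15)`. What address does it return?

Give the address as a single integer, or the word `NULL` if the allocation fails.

Op 1: a = malloc(9) -> a = 0; heap: [0-8 ALLOC][9-52 FREE]
Op 2: a = realloc(a, 21) -> a = 0; heap: [0-20 ALLOC][21-52 FREE]
Op 3: b = malloc(10) -> b = 21; heap: [0-20 ALLOC][21-30 ALLOC][31-52 FREE]
Op 4: a = realloc(a, 21) -> a = 0; heap: [0-20 ALLOC][21-30 ALLOC][31-52 FREE]
Op 5: b = realloc(b, 3) -> b = 21; heap: [0-20 ALLOC][21-23 ALLOC][24-52 FREE]
Op 6: free(b) -> (freed b); heap: [0-20 ALLOC][21-52 FREE]
malloc(15): first-fit scan over [0-20 ALLOC][21-52 FREE] -> 21

Answer: 21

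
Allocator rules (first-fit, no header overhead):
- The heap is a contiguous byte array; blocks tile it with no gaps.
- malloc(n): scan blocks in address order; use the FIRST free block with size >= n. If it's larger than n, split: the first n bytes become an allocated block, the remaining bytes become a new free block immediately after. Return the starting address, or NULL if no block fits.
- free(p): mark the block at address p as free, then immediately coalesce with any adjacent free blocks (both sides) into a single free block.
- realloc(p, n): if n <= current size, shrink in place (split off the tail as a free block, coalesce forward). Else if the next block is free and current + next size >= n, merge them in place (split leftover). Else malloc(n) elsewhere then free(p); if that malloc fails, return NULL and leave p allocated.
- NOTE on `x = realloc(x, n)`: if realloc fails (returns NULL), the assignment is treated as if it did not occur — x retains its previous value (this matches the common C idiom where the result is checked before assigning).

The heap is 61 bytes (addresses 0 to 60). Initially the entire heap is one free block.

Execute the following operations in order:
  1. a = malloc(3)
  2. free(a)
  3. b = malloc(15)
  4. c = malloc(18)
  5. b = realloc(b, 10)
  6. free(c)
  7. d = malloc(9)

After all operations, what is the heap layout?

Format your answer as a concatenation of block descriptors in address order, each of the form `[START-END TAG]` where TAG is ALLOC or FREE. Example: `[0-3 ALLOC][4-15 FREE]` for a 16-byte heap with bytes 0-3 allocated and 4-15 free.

Answer: [0-9 ALLOC][10-18 ALLOC][19-60 FREE]

Derivation:
Op 1: a = malloc(3) -> a = 0; heap: [0-2 ALLOC][3-60 FREE]
Op 2: free(a) -> (freed a); heap: [0-60 FREE]
Op 3: b = malloc(15) -> b = 0; heap: [0-14 ALLOC][15-60 FREE]
Op 4: c = malloc(18) -> c = 15; heap: [0-14 ALLOC][15-32 ALLOC][33-60 FREE]
Op 5: b = realloc(b, 10) -> b = 0; heap: [0-9 ALLOC][10-14 FREE][15-32 ALLOC][33-60 FREE]
Op 6: free(c) -> (freed c); heap: [0-9 ALLOC][10-60 FREE]
Op 7: d = malloc(9) -> d = 10; heap: [0-9 ALLOC][10-18 ALLOC][19-60 FREE]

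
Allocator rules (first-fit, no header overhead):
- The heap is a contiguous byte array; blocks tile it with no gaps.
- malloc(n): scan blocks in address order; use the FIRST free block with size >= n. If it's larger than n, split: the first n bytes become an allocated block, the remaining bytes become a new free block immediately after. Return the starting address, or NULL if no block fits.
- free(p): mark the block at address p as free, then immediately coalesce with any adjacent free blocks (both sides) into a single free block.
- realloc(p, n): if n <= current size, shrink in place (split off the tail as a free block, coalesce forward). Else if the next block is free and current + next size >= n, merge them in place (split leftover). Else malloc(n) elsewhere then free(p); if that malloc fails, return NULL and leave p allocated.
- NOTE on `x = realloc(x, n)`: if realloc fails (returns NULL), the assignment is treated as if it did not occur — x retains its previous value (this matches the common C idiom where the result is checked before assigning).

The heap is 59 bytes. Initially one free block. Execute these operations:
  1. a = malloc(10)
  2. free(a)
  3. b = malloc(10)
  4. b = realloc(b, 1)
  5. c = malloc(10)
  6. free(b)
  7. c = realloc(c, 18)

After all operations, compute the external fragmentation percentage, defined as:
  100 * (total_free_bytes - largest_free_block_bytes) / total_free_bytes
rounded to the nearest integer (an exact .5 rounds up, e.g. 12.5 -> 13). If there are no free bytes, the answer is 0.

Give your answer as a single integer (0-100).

Op 1: a = malloc(10) -> a = 0; heap: [0-9 ALLOC][10-58 FREE]
Op 2: free(a) -> (freed a); heap: [0-58 FREE]
Op 3: b = malloc(10) -> b = 0; heap: [0-9 ALLOC][10-58 FREE]
Op 4: b = realloc(b, 1) -> b = 0; heap: [0-0 ALLOC][1-58 FREE]
Op 5: c = malloc(10) -> c = 1; heap: [0-0 ALLOC][1-10 ALLOC][11-58 FREE]
Op 6: free(b) -> (freed b); heap: [0-0 FREE][1-10 ALLOC][11-58 FREE]
Op 7: c = realloc(c, 18) -> c = 1; heap: [0-0 FREE][1-18 ALLOC][19-58 FREE]
Free blocks: [1 40] total_free=41 largest=40 -> 100*(41-40)/41 = 100/41 ≈ 2.439 -> rounds to 2

Answer: 2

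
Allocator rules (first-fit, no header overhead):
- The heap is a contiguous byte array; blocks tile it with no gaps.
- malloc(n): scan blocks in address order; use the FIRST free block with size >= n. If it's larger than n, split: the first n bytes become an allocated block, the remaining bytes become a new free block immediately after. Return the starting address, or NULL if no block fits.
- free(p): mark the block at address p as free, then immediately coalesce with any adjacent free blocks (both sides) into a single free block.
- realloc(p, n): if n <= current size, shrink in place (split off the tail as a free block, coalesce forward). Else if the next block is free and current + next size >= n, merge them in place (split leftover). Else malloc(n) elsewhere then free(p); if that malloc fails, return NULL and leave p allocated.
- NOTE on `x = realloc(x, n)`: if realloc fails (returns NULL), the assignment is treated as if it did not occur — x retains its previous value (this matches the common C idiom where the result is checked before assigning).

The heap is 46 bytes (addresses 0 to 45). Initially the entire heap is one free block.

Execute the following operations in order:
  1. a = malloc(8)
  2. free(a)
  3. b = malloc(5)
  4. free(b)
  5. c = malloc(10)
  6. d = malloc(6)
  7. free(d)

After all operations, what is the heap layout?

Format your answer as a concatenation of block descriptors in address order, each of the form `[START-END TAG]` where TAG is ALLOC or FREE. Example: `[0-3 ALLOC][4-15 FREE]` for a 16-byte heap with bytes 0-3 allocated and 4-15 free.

Op 1: a = malloc(8) -> a = 0; heap: [0-7 ALLOC][8-45 FREE]
Op 2: free(a) -> (freed a); heap: [0-45 FREE]
Op 3: b = malloc(5) -> b = 0; heap: [0-4 ALLOC][5-45 FREE]
Op 4: free(b) -> (freed b); heap: [0-45 FREE]
Op 5: c = malloc(10) -> c = 0; heap: [0-9 ALLOC][10-45 FREE]
Op 6: d = malloc(6) -> d = 10; heap: [0-9 ALLOC][10-15 ALLOC][16-45 FREE]
Op 7: free(d) -> (freed d); heap: [0-9 ALLOC][10-45 FREE]

Answer: [0-9 ALLOC][10-45 FREE]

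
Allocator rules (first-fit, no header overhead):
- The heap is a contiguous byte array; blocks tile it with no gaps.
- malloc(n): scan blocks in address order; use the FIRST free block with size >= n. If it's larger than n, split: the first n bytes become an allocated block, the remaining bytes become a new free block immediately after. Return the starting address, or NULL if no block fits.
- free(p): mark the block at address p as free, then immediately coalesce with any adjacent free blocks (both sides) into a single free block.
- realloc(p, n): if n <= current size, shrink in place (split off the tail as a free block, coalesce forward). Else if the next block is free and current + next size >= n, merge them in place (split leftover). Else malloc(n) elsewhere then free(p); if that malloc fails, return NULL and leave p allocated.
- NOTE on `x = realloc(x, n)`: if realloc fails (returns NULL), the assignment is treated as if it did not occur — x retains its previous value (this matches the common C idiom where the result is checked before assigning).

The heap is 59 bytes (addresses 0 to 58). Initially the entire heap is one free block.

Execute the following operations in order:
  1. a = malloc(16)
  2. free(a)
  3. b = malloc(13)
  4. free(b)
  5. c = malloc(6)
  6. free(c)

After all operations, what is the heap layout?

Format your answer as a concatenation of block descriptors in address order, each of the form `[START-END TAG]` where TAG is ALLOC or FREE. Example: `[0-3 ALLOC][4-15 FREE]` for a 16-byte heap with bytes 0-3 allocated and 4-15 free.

Answer: [0-58 FREE]

Derivation:
Op 1: a = malloc(16) -> a = 0; heap: [0-15 ALLOC][16-58 FREE]
Op 2: free(a) -> (freed a); heap: [0-58 FREE]
Op 3: b = malloc(13) -> b = 0; heap: [0-12 ALLOC][13-58 FREE]
Op 4: free(b) -> (freed b); heap: [0-58 FREE]
Op 5: c = malloc(6) -> c = 0; heap: [0-5 ALLOC][6-58 FREE]
Op 6: free(c) -> (freed c); heap: [0-58 FREE]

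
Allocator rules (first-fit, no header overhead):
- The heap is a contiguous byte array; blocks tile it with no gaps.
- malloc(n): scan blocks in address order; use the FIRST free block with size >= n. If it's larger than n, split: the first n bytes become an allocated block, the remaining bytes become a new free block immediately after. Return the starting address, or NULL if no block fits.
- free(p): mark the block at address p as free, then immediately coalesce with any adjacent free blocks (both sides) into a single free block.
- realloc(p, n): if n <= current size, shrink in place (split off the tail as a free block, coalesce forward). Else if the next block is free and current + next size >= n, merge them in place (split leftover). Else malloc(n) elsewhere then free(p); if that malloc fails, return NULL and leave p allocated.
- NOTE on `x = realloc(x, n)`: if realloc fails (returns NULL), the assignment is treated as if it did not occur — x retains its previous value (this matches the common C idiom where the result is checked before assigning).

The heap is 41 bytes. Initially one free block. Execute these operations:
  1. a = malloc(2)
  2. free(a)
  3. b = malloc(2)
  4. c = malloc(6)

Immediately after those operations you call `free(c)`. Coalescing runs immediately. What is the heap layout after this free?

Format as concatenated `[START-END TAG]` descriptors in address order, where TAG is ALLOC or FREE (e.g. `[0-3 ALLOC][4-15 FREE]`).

Answer: [0-1 ALLOC][2-40 FREE]

Derivation:
Op 1: a = malloc(2) -> a = 0; heap: [0-1 ALLOC][2-40 FREE]
Op 2: free(a) -> (freed a); heap: [0-40 FREE]
Op 3: b = malloc(2) -> b = 0; heap: [0-1 ALLOC][2-40 FREE]
Op 4: c = malloc(6) -> c = 2; heap: [0-1 ALLOC][2-7 ALLOC][8-40 FREE]
free(c): c = 2 -> block [2-7 ALLOC]; mark free, coalesce with adjacent free neighbors -> [0-1 ALLOC][2-40 FREE]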